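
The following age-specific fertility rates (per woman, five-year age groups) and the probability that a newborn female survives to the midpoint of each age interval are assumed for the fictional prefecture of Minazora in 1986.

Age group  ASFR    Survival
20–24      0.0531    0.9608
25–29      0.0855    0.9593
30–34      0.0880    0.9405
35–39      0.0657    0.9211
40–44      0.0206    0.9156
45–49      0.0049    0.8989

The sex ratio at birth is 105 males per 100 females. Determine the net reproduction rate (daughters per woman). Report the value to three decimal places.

0.731

Proportion female at birth = 100 / (100 + 105) = 0.48780.
Survival-weighted fertility by age (5·fₓ·Sₓ):
  20–24: 5 × 0.0531 × 0.9608 = 0.25509
  25–29: 5 × 0.0855 × 0.9593 = 0.41010
  30–34: 5 × 0.0880 × 0.9405 = 0.41382
  35–39: 5 × 0.0657 × 0.9211 = 0.30258
  40–44: 5 × 0.0206 × 0.9156 = 0.09431
  45–49: 5 × 0.0049 × 0.8989 = 0.02202
Sum = 1.49792
NRR = 0.48780 × 1.49792 = 0.73069
NRR < 1, so the cohort does not fully replace itself.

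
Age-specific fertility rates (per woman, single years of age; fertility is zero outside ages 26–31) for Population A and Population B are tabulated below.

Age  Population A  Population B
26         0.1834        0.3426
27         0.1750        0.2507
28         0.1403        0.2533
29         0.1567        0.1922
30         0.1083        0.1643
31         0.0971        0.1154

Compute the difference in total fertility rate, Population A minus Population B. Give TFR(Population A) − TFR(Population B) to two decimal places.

Population A:
  Sum of ASFRs = 0.1834 + 0.1750 + 0.1403 + 0.1567 + 0.1083 + 0.0971 = 0.8608
  TFR = 0.8608
Population B:
  Sum of ASFRs = 0.3426 + 0.2507 + 0.2533 + 0.1922 + 0.1643 + 0.1154 = 1.3185
  TFR = 1.3185
Difference = 0.8608 − 1.3185 = -0.4577

-0.46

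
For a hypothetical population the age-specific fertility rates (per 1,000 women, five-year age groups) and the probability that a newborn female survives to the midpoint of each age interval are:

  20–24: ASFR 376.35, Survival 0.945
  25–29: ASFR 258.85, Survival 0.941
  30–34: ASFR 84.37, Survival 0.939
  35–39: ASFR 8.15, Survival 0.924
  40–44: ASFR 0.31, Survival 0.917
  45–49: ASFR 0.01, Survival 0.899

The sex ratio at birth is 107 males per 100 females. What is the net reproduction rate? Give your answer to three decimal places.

1.658

Proportion female at birth = 100 / (100 + 107) = 0.48309.
Survival-weighted fertility by age (5·fₓ·Sₓ):
  20–24: 5 × 376.35/1000 × 0.945 = 1.77825
  25–29: 5 × 258.85/1000 × 0.941 = 1.21789
  30–34: 5 × 84.37/1000 × 0.939 = 0.39612
  35–39: 5 × 8.15/1000 × 0.924 = 0.03765
  40–44: 5 × 0.31/1000 × 0.917 = 0.00142
  45–49: 5 × 0.01/1000 × 0.899 = 0.00004
Sum = 3.43137
NRR = 0.48309 × 3.43137 = 1.65766
With NRR above 1 the population is above replacement fertility.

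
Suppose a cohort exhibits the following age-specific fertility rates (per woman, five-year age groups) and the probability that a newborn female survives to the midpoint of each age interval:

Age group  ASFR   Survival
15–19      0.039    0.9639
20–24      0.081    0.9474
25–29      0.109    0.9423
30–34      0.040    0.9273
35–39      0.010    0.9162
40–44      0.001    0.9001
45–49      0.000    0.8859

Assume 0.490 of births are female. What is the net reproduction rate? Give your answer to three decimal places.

Proportion female at birth = 0.490.
Survival-weighted fertility by age (5·fₓ·Sₓ):
  15–19: 5 × 0.039 × 0.9639 = 0.18796
  20–24: 5 × 0.081 × 0.9474 = 0.38370
  25–29: 5 × 0.109 × 0.9423 = 0.51355
  30–34: 5 × 0.040 × 0.9273 = 0.18546
  35–39: 5 × 0.010 × 0.9162 = 0.04581
  40–44: 5 × 0.001 × 0.9001 = 0.00450
  45–49: 5 × 0.000 × 0.8859 = 0.00000
Sum = 1.32098
NRR = 0.490 × 1.32098 = 0.64728

0.647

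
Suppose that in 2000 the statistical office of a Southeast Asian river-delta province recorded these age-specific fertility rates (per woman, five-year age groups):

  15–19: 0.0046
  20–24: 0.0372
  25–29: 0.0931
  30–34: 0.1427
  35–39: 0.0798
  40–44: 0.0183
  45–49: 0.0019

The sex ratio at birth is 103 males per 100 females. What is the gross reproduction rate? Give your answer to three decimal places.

0.930

Proportion female at birth = 100 / (100 + 103) = 0.49261.
Sum of ASFRs = 0.0046 + 0.0372 + 0.0931 + 0.1427 + 0.0798 + 0.0183 + 0.0019 = 0.3776
TFR = 5 × 0.3776 = 1.888
GRR = 0.49261 × 1.888 = 0.93005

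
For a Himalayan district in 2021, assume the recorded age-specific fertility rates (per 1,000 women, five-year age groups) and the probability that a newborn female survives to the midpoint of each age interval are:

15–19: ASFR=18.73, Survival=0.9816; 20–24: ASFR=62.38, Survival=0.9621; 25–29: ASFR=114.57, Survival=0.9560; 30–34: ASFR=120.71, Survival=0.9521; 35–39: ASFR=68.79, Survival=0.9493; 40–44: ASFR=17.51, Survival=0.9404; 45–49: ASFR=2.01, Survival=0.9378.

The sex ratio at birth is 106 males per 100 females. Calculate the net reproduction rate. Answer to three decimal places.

Proportion female at birth = 100 / (100 + 106) = 0.48544.
Per-age-group product (5 × ASFR × survival probability):
  15–19: 5 × 18.73/1000 × 0.9816 = 0.09193
  20–24: 5 × 62.38/1000 × 0.9621 = 0.30008
  25–29: 5 × 114.57/1000 × 0.9560 = 0.54764
  30–34: 5 × 120.71/1000 × 0.9521 = 0.57464
  35–39: 5 × 68.79/1000 × 0.9493 = 0.32651
  40–44: 5 × 17.51/1000 × 0.9404 = 0.08233
  45–49: 5 × 2.01/1000 × 0.9378 = 0.00942
Sum = 1.93255
NRR = 0.48544 × 1.93255 = 0.93814

0.938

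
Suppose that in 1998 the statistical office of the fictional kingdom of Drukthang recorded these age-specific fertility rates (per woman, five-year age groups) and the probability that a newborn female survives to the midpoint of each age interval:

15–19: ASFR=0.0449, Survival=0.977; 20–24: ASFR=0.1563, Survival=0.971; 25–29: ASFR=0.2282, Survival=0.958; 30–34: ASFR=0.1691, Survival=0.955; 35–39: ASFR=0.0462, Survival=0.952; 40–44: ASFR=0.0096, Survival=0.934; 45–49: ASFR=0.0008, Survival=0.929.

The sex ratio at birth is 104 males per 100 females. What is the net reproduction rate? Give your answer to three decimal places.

1.543

Proportion female at birth = 100 / (100 + 104) = 0.49020.
Survival-weighted fertility by age (5·fₓ·Sₓ):
  15–19: 5 × 0.0449 × 0.977 = 0.21934
  20–24: 5 × 0.1563 × 0.971 = 0.75884
  25–29: 5 × 0.2282 × 0.958 = 1.09308
  30–34: 5 × 0.1691 × 0.955 = 0.80745
  35–39: 5 × 0.0462 × 0.952 = 0.21991
  40–44: 5 × 0.0096 × 0.934 = 0.04483
  45–49: 5 × 0.0008 × 0.929 = 0.00372
Sum = 3.14717
NRR = 0.49020 × 3.14717 = 1.54274
With NRR above 1 the population is above replacement fertility.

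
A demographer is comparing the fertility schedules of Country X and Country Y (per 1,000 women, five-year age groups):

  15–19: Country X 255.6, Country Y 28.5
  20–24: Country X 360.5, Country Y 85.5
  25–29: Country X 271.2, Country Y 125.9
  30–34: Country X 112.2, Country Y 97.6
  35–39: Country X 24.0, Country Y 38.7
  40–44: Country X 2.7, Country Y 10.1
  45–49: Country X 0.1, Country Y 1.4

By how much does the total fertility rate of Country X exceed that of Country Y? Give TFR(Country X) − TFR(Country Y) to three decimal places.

3.193

Country X:
  Sum of ASFRs = 255.6 + 360.5 + 271.2 + 112.2 + 24.0 + 2.7 + 0.1 = 1026.3
  TFR = 5 × 1026.3 / 1000 = 5.1315
Country Y:
  Sum of ASFRs = 28.5 + 85.5 + 125.9 + 97.6 + 38.7 + 10.1 + 1.4 = 387.7
  TFR = 5 × 387.7 / 1000 = 1.9385
Difference = 5.1315 − 1.9385 = 3.193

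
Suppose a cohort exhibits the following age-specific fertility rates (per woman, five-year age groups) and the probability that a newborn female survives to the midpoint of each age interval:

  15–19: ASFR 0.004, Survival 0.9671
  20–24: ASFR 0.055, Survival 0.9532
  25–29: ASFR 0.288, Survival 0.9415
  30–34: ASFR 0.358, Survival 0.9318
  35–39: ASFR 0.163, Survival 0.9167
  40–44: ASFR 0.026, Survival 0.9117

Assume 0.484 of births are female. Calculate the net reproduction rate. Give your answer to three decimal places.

Proportion female at birth = 0.484.
Each age group contributes 5 × ASFR × survival:
  15–19: 5 × 0.004 × 0.9671 = 0.01934
  20–24: 5 × 0.055 × 0.9532 = 0.26213
  25–29: 5 × 0.288 × 0.9415 = 1.35576
  30–34: 5 × 0.358 × 0.9318 = 1.66792
  35–39: 5 × 0.163 × 0.9167 = 0.74711
  40–44: 5 × 0.026 × 0.9117 = 0.11852
Sum = 4.17078
NRR = 0.484 × 4.17078 = 2.01866
With NRR above 1 the population is above replacement fertility.

2.019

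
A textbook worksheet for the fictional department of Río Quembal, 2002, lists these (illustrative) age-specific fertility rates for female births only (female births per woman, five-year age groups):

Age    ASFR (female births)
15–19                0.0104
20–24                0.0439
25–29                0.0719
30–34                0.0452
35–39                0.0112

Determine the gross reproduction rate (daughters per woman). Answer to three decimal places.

Sum of female ASFRs = 0.0104 + 0.0439 + 0.0719 + 0.0452 + 0.0112 = 0.1826
GRR = 5 × 0.1826 = 0.913

0.913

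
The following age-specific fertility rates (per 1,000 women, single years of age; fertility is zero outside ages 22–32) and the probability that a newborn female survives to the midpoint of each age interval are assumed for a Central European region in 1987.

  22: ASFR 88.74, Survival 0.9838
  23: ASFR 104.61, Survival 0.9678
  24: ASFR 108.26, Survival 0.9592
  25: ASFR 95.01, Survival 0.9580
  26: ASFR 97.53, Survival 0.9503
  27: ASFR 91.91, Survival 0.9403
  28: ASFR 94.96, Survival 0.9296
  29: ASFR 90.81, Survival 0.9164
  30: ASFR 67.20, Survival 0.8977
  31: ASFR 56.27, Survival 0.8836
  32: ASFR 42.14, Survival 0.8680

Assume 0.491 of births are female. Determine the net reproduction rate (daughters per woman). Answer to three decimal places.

0.432

Proportion female at birth = 0.491.
Per-age-group product (1 × ASFR × survival probability):
  22: 1 × 88.74/1000 × 0.9838 = 0.08730
  23: 1 × 104.61/1000 × 0.9678 = 0.10124
  24: 1 × 108.26/1000 × 0.9592 = 0.10384
  25: 1 × 95.01/1000 × 0.9580 = 0.09102
  26: 1 × 97.53/1000 × 0.9503 = 0.09268
  27: 1 × 91.91/1000 × 0.9403 = 0.08642
  28: 1 × 94.96/1000 × 0.9296 = 0.08827
  29: 1 × 90.81/1000 × 0.9164 = 0.08322
  30: 1 × 67.20/1000 × 0.8977 = 0.06033
  31: 1 × 56.27/1000 × 0.8836 = 0.04972
  32: 1 × 42.14/1000 × 0.8680 = 0.03658
Sum = 0.88062
NRR = 0.491 × 0.88062 = 0.43238
NRR < 1, so the cohort does not fully replace itself.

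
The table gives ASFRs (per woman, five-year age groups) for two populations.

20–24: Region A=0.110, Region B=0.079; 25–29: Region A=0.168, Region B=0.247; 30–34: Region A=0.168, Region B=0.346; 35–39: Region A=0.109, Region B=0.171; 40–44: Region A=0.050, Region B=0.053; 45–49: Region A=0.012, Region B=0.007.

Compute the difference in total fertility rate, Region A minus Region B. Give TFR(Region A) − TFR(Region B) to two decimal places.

-1.43

Region A:
  Sum of ASFRs = 0.110 + 0.168 + 0.168 + 0.109 + 0.050 + 0.012 = 0.617
  TFR = 5 × 0.617 = 3.085
Region B:
  Sum of ASFRs = 0.079 + 0.247 + 0.346 + 0.171 + 0.053 + 0.007 = 0.903
  TFR = 5 × 0.903 = 4.515
Difference = 3.085 − 4.515 = -1.43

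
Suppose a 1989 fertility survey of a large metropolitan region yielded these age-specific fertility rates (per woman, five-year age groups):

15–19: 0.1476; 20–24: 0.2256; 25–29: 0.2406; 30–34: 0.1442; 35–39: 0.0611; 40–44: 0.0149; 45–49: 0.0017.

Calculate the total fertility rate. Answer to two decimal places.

4.18

Sum of ASFRs = 0.1476 + 0.2256 + 0.2406 + 0.1442 + 0.0611 + 0.0149 + 0.0017 = 0.8357
TFR = 5 × 0.8357 = 4.1785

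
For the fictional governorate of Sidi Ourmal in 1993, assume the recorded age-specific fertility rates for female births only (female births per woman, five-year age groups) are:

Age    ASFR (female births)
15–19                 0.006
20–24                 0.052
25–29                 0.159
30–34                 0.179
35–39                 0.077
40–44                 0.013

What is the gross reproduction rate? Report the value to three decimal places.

2.430

Sum of female ASFRs = 0.006 + 0.052 + 0.159 + 0.179 + 0.077 + 0.013 = 0.486
GRR = 5 × 0.486 = 2.43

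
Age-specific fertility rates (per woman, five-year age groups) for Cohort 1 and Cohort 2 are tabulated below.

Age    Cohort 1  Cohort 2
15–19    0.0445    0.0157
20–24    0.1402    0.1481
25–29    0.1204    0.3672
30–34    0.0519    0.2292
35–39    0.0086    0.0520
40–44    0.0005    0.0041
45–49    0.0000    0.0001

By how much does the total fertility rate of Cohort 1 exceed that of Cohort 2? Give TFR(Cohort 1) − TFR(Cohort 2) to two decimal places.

-2.25

Cohort 1:
  Sum of ASFRs = 0.0445 + 0.1402 + 0.1204 + 0.0519 + 0.0086 + 0.0005 + 0.0000 = 0.3661
  TFR = 5 × 0.3661 = 1.8305
Cohort 2:
  Sum of ASFRs = 0.0157 + 0.1481 + 0.3672 + 0.2292 + 0.0520 + 0.0041 + 0.0001 = 0.8164
  TFR = 5 × 0.8164 = 4.082
Difference = 1.8305 − 4.082 = -2.2515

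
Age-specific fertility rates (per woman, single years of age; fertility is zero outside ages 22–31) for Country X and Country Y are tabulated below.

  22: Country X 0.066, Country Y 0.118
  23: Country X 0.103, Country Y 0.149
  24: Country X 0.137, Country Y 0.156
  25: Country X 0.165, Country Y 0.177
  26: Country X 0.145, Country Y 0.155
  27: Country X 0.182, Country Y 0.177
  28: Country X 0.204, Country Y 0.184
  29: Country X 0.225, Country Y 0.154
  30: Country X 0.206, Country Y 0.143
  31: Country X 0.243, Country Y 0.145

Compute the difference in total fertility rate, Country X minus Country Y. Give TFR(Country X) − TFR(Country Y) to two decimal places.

0.12

Country X:
  Sum of ASFRs = 0.066 + 0.103 + 0.137 + 0.165 + 0.145 + 0.182 + 0.204 + 0.225 + 0.206 + 0.243 = 1.676
  TFR = 1.676
Country Y:
  Sum of ASFRs = 0.118 + 0.149 + 0.156 + 0.177 + 0.155 + 0.177 + 0.184 + 0.154 + 0.143 + 0.145 = 1.558
  TFR = 1.558
Difference = 1.676 − 1.558 = 0.118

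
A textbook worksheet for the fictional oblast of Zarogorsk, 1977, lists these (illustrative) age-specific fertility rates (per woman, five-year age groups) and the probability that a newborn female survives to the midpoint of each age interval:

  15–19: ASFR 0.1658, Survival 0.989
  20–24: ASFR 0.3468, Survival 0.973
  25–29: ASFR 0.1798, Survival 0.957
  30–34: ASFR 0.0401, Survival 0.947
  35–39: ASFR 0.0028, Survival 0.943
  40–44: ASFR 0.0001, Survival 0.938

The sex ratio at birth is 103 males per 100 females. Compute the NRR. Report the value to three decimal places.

1.759

Proportion female at birth = 100 / (100 + 103) = 0.49261.
Per-age-group product (5 × ASFR × survival probability):
  15–19: 5 × 0.1658 × 0.989 = 0.81988
  20–24: 5 × 0.3468 × 0.973 = 1.68718
  25–29: 5 × 0.1798 × 0.957 = 0.86034
  30–34: 5 × 0.0401 × 0.947 = 0.18987
  35–39: 5 × 0.0028 × 0.943 = 0.01320
  40–44: 5 × 0.0001 × 0.938 = 0.00047
Sum = 3.57094
NRR = 0.49261 × 3.57094 = 1.75908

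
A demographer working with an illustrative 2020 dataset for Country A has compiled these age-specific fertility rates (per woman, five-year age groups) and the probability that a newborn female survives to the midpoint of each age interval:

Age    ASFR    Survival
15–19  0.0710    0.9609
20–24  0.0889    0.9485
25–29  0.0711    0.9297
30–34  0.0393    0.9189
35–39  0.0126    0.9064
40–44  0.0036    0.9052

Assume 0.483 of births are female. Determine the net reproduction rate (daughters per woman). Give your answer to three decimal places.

Proportion female at birth = 0.483.
Each age group contributes 5 × ASFR × survival:
  15–19: 5 × 0.0710 × 0.9609 = 0.34112
  20–24: 5 × 0.0889 × 0.9485 = 0.42161
  25–29: 5 × 0.0711 × 0.9297 = 0.33051
  30–34: 5 × 0.0393 × 0.9189 = 0.18056
  35–39: 5 × 0.0126 × 0.9064 = 0.05710
  40–44: 5 × 0.0036 × 0.9052 = 0.01629
Sum = 1.34719
NRR = 0.483 × 1.34719 = 0.65069

0.651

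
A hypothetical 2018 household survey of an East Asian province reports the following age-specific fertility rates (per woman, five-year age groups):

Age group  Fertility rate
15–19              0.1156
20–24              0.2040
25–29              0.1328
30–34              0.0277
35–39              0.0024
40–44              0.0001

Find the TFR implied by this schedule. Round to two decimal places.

Sum of ASFRs = 0.1156 + 0.2040 + 0.1328 + 0.0277 + 0.0024 + 0.0001 = 0.4826
TFR = 5 × 0.4826 = 2.413

2.41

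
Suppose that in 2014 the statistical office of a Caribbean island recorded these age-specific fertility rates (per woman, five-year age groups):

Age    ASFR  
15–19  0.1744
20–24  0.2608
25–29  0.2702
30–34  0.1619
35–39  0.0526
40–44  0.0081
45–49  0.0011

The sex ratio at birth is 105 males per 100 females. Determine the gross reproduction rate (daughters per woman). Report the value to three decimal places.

Proportion female at birth = 100 / (100 + 105) = 0.48780.
Sum of ASFRs = 0.1744 + 0.2608 + 0.2702 + 0.1619 + 0.0526 + 0.0081 + 0.0011 = 0.9291
TFR = 5 × 0.9291 = 4.6455
GRR = 0.48780 × 4.6455 = 2.26607

2.266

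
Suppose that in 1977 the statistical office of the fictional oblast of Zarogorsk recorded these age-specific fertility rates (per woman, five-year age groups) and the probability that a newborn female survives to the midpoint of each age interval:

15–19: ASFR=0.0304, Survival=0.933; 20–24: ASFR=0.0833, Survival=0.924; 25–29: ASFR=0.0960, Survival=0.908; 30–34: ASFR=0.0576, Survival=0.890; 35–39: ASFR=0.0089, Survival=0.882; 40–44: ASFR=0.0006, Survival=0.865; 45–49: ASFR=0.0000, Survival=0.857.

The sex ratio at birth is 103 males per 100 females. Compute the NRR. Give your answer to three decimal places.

0.621

Proportion female at birth = 100 / (100 + 103) = 0.49261.
Per-age-group product (5 × ASFR × survival probability):
  15–19: 5 × 0.0304 × 0.933 = 0.14182
  20–24: 5 × 0.0833 × 0.924 = 0.38485
  25–29: 5 × 0.0960 × 0.908 = 0.43584
  30–34: 5 × 0.0576 × 0.890 = 0.25632
  35–39: 5 × 0.0089 × 0.882 = 0.03925
  40–44: 5 × 0.0006 × 0.865 = 0.00260
  45–49: 5 × 0.0000 × 0.857 = 0.00000
Sum = 1.26068
NRR = 0.49261 × 1.26068 = 0.62102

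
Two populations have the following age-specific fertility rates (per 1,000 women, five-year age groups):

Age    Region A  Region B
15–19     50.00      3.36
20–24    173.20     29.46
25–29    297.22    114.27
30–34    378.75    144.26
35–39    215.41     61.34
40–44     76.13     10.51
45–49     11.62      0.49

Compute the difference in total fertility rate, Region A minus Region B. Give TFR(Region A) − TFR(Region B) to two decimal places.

4.19

Region A:
  Sum of ASFRs = 50.00 + 173.20 + 297.22 + 378.75 + 215.41 + 76.13 + 11.62 = 1202.33
  TFR = 5 × 1202.33 / 1000 = 6.01165
Region B:
  Sum of ASFRs = 3.36 + 29.46 + 114.27 + 144.26 + 61.34 + 10.51 + 0.49 = 363.69
  TFR = 5 × 363.69 / 1000 = 1.81845
Difference = 6.01165 − 1.81845 = 4.1932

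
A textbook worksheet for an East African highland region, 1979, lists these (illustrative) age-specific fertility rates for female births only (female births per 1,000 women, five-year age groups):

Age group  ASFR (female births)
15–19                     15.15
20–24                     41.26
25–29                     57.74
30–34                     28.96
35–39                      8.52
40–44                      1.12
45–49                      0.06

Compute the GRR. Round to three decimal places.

Sum of female ASFRs = 15.15 + 41.26 + 57.74 + 28.96 + 8.52 + 1.12 + 0.06 = 152.81
GRR = 5 × 152.81 / 1000 = 0.76405

0.764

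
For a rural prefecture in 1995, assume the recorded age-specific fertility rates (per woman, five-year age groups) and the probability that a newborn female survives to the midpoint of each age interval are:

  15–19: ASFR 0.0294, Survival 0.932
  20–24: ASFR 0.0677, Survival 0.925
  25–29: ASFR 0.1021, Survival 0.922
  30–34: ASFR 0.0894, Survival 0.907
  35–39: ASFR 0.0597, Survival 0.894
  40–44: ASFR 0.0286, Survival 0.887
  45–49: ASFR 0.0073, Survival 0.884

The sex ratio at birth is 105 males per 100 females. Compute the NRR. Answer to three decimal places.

0.855

Proportion female at birth = 100 / (100 + 105) = 0.48780.
Each age group contributes 5 × ASFR × survival:
  15–19: 5 × 0.0294 × 0.932 = 0.13700
  20–24: 5 × 0.0677 × 0.925 = 0.31311
  25–29: 5 × 0.1021 × 0.922 = 0.47068
  30–34: 5 × 0.0894 × 0.907 = 0.40543
  35–39: 5 × 0.0597 × 0.894 = 0.26686
  40–44: 5 × 0.0286 × 0.887 = 0.12684
  45–49: 5 × 0.0073 × 0.884 = 0.03227
Sum = 1.75219
NRR = 0.48780 × 1.75219 = 0.85472
With NRR below 1 the population is below replacement fertility.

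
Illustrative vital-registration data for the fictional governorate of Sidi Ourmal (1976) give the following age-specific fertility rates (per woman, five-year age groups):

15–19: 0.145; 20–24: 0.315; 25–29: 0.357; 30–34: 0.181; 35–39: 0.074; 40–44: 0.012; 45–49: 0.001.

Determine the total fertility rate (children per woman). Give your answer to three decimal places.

Sum of ASFRs = 0.145 + 0.315 + 0.357 + 0.181 + 0.074 + 0.012 + 0.001 = 1.085
TFR = 5 × 1.085 = 5.425

5.425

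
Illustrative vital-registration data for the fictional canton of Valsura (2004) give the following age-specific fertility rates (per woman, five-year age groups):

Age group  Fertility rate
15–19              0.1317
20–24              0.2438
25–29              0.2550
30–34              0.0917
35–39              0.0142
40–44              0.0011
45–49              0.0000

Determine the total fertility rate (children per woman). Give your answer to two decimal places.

3.69

Sum of ASFRs = 0.1317 + 0.2438 + 0.2550 + 0.0917 + 0.0142 + 0.0011 + 0.0000 = 0.7375
TFR = 5 × 0.7375 = 3.6875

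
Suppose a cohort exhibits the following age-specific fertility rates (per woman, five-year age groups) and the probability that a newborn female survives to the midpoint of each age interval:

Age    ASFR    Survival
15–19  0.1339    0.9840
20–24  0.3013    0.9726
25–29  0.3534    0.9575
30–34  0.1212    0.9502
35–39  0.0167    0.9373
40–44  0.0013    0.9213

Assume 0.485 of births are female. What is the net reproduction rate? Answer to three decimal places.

Proportion female at birth = 0.485.
Each age group contributes 5 × ASFR × survival:
  15–19: 5 × 0.1339 × 0.9840 = 0.65879
  20–24: 5 × 0.3013 × 0.9726 = 1.46522
  25–29: 5 × 0.3534 × 0.9575 = 1.69190
  30–34: 5 × 0.1212 × 0.9502 = 0.57582
  35–39: 5 × 0.0167 × 0.9373 = 0.07826
  40–44: 5 × 0.0013 × 0.9213 = 0.00599
Sum = 4.47598
NRR = 0.485 × 4.47598 = 2.17085
An NRR exceeding 1 indicates intrinsic growth under these rates.

2.171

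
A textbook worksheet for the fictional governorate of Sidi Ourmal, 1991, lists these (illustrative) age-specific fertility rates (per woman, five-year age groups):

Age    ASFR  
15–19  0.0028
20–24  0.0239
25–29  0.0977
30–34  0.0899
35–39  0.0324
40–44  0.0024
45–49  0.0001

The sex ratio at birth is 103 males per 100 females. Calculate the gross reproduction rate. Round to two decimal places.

0.61

Proportion female at birth = 100 / (100 + 103) = 0.49261.
Sum of ASFRs = 0.0028 + 0.0239 + 0.0977 + 0.0899 + 0.0324 + 0.0024 + 0.0001 = 0.2492
TFR = 5 × 0.2492 = 1.246
GRR = 0.49261 × 1.246 = 0.61379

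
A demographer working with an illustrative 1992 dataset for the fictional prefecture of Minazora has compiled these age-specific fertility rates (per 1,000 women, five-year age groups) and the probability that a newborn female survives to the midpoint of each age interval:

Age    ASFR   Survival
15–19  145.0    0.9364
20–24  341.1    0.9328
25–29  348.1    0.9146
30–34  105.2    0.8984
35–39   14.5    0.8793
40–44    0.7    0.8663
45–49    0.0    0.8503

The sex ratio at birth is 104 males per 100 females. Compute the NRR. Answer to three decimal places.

Proportion female at birth = 100 / (100 + 104) = 0.49020.
Each age group contributes 5 × ASFR × survival:
  15–19: 5 × 145.0/1000 × 0.9364 = 0.67889
  20–24: 5 × 341.1/1000 × 0.9328 = 1.59089
  25–29: 5 × 348.1/1000 × 0.9146 = 1.59186
  30–34: 5 × 105.2/1000 × 0.8984 = 0.47256
  35–39: 5 × 14.5/1000 × 0.8793 = 0.06375
  40–44: 5 × 0.7/1000 × 0.8663 = 0.00303
  45–49: 5 × 0.0/1000 × 0.8503 = 0.00000
Sum = 4.40098
NRR = 0.49020 × 4.40098 = 2.15736

2.157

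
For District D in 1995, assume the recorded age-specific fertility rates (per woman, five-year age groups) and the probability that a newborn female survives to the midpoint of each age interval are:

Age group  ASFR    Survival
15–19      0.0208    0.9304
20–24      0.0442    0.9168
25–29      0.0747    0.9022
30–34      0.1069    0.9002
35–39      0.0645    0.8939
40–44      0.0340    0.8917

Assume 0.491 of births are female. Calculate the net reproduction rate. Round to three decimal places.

Proportion female at birth = 0.491.
Survival-weighted fertility by age (5·fₓ·Sₓ):
  15–19: 5 × 0.0208 × 0.9304 = 0.09676
  20–24: 5 × 0.0442 × 0.9168 = 0.20261
  25–29: 5 × 0.0747 × 0.9022 = 0.33697
  30–34: 5 × 0.1069 × 0.9002 = 0.48116
  35–39: 5 × 0.0645 × 0.8939 = 0.28828
  40–44: 5 × 0.0340 × 0.8917 = 0.15159
Sum = 1.55737
NRR = 0.491 × 1.55737 = 0.76467

0.765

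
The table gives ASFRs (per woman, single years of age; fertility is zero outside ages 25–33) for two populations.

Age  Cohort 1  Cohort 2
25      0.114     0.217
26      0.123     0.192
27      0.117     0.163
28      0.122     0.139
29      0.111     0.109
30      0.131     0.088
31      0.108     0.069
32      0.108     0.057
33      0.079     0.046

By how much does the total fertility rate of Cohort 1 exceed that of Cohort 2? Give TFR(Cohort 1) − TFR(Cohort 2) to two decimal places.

Cohort 1:
  Sum of ASFRs = 0.114 + 0.123 + 0.117 + 0.122 + 0.111 + 0.131 + 0.108 + 0.108 + 0.079 = 1.013
  TFR = 1.013
Cohort 2:
  Sum of ASFRs = 0.217 + 0.192 + 0.163 + 0.139 + 0.109 + 0.088 + 0.069 + 0.057 + 0.046 = 1.080
  TFR = 1.08
Difference = 1.013 − 1.08 = -0.067

-0.07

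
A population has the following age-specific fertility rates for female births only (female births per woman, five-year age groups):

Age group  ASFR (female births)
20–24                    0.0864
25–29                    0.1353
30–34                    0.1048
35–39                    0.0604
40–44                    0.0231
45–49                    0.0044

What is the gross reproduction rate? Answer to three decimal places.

2.072

Sum of female ASFRs = 0.0864 + 0.1353 + 0.1048 + 0.0604 + 0.0231 + 0.0044 = 0.4144
GRR = 5 × 0.4144 = 2.072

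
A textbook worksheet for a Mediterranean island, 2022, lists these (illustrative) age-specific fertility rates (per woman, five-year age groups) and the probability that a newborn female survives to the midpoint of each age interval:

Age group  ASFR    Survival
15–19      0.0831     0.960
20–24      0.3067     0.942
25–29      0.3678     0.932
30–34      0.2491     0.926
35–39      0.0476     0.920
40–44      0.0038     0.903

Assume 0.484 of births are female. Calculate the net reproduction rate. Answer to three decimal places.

2.394

Proportion female at birth = 0.484.
Per-age-group product (5 × ASFR × survival probability):
  15–19: 5 × 0.0831 × 0.960 = 0.39888
  20–24: 5 × 0.3067 × 0.942 = 1.44456
  25–29: 5 × 0.3678 × 0.932 = 1.71395
  30–34: 5 × 0.2491 × 0.926 = 1.15333
  35–39: 5 × 0.0476 × 0.920 = 0.21896
  40–44: 5 × 0.0038 × 0.903 = 0.01716
Sum = 4.94684
NRR = 0.484 × 4.94684 = 2.39427
NRR > 1, so each generation more than replaces itself.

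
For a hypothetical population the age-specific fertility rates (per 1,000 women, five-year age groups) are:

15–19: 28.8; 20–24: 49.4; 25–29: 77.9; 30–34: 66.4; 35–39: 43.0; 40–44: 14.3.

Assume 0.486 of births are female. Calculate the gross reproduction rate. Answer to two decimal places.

Proportion female at birth = 0.486.
Sum of ASFRs = 28.8 + 49.4 + 77.9 + 66.4 + 43.0 + 14.3 = 279.8
TFR = 5 × 279.8 / 1000 = 1.399
GRR = 0.486 × 1.399 = 0.67991

0.68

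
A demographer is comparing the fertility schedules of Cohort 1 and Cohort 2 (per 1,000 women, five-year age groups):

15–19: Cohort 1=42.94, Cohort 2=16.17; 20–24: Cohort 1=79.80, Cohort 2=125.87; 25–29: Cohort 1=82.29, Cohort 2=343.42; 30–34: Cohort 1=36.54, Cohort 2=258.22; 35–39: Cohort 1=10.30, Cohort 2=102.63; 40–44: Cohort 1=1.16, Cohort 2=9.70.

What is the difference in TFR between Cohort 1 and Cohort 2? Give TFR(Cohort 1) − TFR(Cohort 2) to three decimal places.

-3.015

Cohort 1:
  Sum of ASFRs = 42.94 + 79.80 + 82.29 + 36.54 + 10.30 + 1.16 = 253.03
  TFR = 5 × 253.03 / 1000 = 1.26515
Cohort 2:
  Sum of ASFRs = 16.17 + 125.87 + 343.42 + 258.22 + 102.63 + 9.70 = 856.01
  TFR = 5 × 856.01 / 1000 = 4.28005
Difference = 1.26515 − 4.28005 = -3.0149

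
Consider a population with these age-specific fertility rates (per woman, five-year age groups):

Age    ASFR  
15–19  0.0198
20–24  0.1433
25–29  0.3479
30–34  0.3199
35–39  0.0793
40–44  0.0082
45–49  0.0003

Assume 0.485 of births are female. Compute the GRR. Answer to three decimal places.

Proportion female at birth = 0.485.
Sum of ASFRs = 0.0198 + 0.1433 + 0.3479 + 0.3199 + 0.0793 + 0.0082 + 0.0003 = 0.9187
TFR = 5 × 0.9187 = 4.5935
GRR = 0.485 × 4.5935 = 2.22785

2.228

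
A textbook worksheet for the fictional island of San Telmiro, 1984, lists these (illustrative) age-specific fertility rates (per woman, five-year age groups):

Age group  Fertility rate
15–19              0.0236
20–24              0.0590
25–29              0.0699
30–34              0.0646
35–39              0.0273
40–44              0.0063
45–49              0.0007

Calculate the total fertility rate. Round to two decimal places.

1.26

Sum of ASFRs = 0.0236 + 0.0590 + 0.0699 + 0.0646 + 0.0273 + 0.0063 + 0.0007 = 0.2514
TFR = 5 × 0.2514 = 1.257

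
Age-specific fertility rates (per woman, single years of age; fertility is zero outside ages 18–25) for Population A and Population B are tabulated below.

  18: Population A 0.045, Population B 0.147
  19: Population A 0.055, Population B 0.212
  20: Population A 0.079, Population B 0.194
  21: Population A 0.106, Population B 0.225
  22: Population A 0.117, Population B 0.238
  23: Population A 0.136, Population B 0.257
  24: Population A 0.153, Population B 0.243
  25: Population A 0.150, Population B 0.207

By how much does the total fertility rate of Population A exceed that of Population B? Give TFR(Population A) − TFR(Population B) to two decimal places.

-0.88

Population A:
  Sum of ASFRs = 0.045 + 0.055 + 0.079 + 0.106 + 0.117 + 0.136 + 0.153 + 0.150 = 0.841
  TFR = 0.841
Population B:
  Sum of ASFRs = 0.147 + 0.212 + 0.194 + 0.225 + 0.238 + 0.257 + 0.243 + 0.207 = 1.723
  TFR = 1.723
Difference = 0.841 − 1.723 = -0.882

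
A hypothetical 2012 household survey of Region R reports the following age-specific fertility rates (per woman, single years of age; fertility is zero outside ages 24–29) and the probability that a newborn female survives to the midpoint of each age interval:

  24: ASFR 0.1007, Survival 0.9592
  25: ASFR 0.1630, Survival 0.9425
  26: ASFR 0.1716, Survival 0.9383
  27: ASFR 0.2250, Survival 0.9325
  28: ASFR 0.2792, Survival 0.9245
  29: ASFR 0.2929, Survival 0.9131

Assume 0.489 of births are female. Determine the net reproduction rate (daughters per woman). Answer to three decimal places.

0.561

Proportion female at birth = 0.489.
Survival-weighted fertility by age (1·fₓ·Sₓ):
  24: 1 × 0.1007 × 0.9592 = 0.09659
  25: 1 × 0.1630 × 0.9425 = 0.15363
  26: 1 × 0.1716 × 0.9383 = 0.16101
  27: 1 × 0.2250 × 0.9325 = 0.20981
  28: 1 × 0.2792 × 0.9245 = 0.25812
  29: 1 × 0.2929 × 0.9131 = 0.26745
Sum = 1.14661
NRR = 0.489 × 1.14661 = 0.56069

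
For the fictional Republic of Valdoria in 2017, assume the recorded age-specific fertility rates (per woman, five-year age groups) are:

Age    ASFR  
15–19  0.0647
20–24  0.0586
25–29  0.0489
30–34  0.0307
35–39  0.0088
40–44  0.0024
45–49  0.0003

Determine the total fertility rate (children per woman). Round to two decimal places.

Sum of ASFRs = 0.0647 + 0.0586 + 0.0489 + 0.0307 + 0.0088 + 0.0024 + 0.0003 = 0.2144
TFR = 5 × 0.2144 = 1.072

1.07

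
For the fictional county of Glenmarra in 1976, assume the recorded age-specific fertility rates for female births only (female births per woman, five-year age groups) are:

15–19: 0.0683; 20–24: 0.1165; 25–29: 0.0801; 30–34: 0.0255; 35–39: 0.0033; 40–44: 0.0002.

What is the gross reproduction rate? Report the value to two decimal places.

Sum of female ASFRs = 0.0683 + 0.1165 + 0.0801 + 0.0255 + 0.0033 + 0.0002 = 0.2939
GRR = 5 × 0.2939 = 1.4695

1.47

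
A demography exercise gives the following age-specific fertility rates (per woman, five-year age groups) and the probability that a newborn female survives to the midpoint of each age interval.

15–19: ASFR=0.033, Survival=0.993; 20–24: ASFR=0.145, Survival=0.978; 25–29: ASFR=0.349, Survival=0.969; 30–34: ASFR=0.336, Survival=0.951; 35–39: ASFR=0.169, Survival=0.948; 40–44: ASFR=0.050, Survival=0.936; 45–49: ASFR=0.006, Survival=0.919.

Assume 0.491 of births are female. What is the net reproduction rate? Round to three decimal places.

Proportion female at birth = 0.491.
Weighting each age-specific rate by interval width and survival:
  15–19: 5 × 0.033 × 0.993 = 0.16385
  20–24: 5 × 0.145 × 0.978 = 0.70905
  25–29: 5 × 0.349 × 0.969 = 1.69091
  30–34: 5 × 0.336 × 0.951 = 1.59768
  35–39: 5 × 0.169 × 0.948 = 0.80106
  40–44: 5 × 0.050 × 0.936 = 0.23400
  45–49: 5 × 0.006 × 0.919 = 0.02757
Sum = 5.22412
NRR = 0.491 × 5.22412 = 2.56504

2.565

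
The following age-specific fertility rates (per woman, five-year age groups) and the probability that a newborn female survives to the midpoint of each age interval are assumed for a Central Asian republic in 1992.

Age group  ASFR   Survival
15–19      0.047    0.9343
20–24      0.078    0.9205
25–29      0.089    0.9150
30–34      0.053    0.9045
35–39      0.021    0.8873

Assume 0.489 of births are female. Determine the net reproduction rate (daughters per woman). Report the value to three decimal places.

Proportion female at birth = 0.489.
Survival-weighted fertility by age (5·fₓ·Sₓ):
  15–19: 5 × 0.047 × 0.9343 = 0.21956
  20–24: 5 × 0.078 × 0.9205 = 0.35900
  25–29: 5 × 0.089 × 0.9150 = 0.40718
  30–34: 5 × 0.053 × 0.9045 = 0.23969
  35–39: 5 × 0.021 × 0.8873 = 0.09317
Sum = 1.31860
NRR = 0.489 × 1.31860 = 0.64480
With NRR below 1 the population is below replacement fertility.

0.645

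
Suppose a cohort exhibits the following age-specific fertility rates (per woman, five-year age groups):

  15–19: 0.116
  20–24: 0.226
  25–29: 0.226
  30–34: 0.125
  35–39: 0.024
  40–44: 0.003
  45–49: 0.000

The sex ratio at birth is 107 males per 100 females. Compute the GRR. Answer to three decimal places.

1.739

Proportion female at birth = 100 / (100 + 107) = 0.48309.
Sum of ASFRs = 0.116 + 0.226 + 0.226 + 0.125 + 0.024 + 0.003 + 0.000 = 0.720
TFR = 5 × 0.720 = 3.6
GRR = 0.48309 × 3.6 = 1.73912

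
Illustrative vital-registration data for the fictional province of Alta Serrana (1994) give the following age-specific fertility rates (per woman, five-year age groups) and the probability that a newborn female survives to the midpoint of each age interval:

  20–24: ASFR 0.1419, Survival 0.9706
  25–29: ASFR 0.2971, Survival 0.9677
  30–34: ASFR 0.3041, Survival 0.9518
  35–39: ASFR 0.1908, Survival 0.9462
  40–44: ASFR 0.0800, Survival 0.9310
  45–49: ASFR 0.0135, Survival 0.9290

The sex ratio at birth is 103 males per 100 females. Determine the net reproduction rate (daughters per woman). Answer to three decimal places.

Proportion female at birth = 100 / (100 + 103) = 0.49261.
Per-age-group product (5 × ASFR × survival probability):
  20–24: 5 × 0.1419 × 0.9706 = 0.68864
  25–29: 5 × 0.2971 × 0.9677 = 1.43752
  30–34: 5 × 0.3041 × 0.9518 = 1.44721
  35–39: 5 × 0.1908 × 0.9462 = 0.90267
  40–44: 5 × 0.0800 × 0.9310 = 0.37240
  45–49: 5 × 0.0135 × 0.9290 = 0.06271
Sum = 4.91115
NRR = 0.49261 × 4.91115 = 2.41928

2.419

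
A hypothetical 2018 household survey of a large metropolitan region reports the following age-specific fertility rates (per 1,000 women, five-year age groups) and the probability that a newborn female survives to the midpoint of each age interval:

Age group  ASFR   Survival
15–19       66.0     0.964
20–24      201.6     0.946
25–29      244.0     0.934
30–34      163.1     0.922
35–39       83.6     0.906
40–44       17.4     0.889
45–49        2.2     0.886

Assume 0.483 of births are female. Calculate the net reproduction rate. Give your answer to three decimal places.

1.753

Proportion female at birth = 0.483.
Each age group contributes 5 × ASFR × survival:
  15–19: 5 × 66.0/1000 × 0.964 = 0.31812
  20–24: 5 × 201.6/1000 × 0.946 = 0.95357
  25–29: 5 × 244.0/1000 × 0.934 = 1.13948
  30–34: 5 × 163.1/1000 × 0.922 = 0.75189
  35–39: 5 × 83.6/1000 × 0.906 = 0.37871
  40–44: 5 × 17.4/1000 × 0.889 = 0.07734
  45–49: 5 × 2.2/1000 × 0.886 = 0.00975
Sum = 3.62886
NRR = 0.483 × 3.62886 = 1.75274
NRR > 1, so each generation more than replaces itself.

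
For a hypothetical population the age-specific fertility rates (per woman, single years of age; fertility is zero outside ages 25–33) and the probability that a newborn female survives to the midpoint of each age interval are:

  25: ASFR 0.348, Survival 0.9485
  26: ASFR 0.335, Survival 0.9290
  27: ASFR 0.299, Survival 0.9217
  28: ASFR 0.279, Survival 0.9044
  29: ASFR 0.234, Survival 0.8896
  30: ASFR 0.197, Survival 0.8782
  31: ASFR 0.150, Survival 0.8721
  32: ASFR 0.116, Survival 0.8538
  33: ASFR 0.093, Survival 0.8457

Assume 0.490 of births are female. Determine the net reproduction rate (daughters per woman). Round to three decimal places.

0.911

Proportion female at birth = 0.490.
Weighting each age-specific rate by interval width and survival:
  25: 1 × 0.348 × 0.9485 = 0.33008
  26: 1 × 0.335 × 0.9290 = 0.31122
  27: 1 × 0.299 × 0.9217 = 0.27559
  28: 1 × 0.279 × 0.9044 = 0.25233
  29: 1 × 0.234 × 0.8896 = 0.20817
  30: 1 × 0.197 × 0.8782 = 0.17301
  31: 1 × 0.150 × 0.8721 = 0.13082
  32: 1 × 0.116 × 0.8538 = 0.09904
  33: 1 × 0.093 × 0.8457 = 0.07865
Sum = 1.85891
NRR = 0.490 × 1.85891 = 0.91087
With NRR below 1 the population is below replacement fertility.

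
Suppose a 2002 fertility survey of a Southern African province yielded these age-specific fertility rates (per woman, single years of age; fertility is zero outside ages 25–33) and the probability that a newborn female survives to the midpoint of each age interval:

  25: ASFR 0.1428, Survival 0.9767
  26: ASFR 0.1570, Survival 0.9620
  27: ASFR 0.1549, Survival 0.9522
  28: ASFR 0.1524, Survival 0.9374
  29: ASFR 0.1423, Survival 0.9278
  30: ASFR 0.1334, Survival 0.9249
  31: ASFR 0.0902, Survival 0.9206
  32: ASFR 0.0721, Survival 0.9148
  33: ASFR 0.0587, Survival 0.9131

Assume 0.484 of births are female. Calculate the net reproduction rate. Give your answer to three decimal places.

Proportion female at birth = 0.484.
Each age group contributes 1 × ASFR × survival:
  25: 1 × 0.1428 × 0.9767 = 0.13947
  26: 1 × 0.1570 × 0.9620 = 0.15103
  27: 1 × 0.1549 × 0.9522 = 0.14750
  28: 1 × 0.1524 × 0.9374 = 0.14286
  29: 1 × 0.1423 × 0.9278 = 0.13203
  30: 1 × 0.1334 × 0.9249 = 0.12338
  31: 1 × 0.0902 × 0.9206 = 0.08304
  32: 1 × 0.0721 × 0.9148 = 0.06596
  33: 1 × 0.0587 × 0.9131 = 0.05360
Sum = 1.03887
NRR = 0.484 × 1.03887 = 0.50281

0.503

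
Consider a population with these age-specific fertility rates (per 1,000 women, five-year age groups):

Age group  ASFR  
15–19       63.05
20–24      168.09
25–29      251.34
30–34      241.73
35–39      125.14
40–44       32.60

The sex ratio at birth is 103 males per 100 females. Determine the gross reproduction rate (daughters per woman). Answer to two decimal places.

2.17

Proportion female at birth = 100 / (100 + 103) = 0.49261.
Sum of ASFRs = 63.05 + 168.09 + 251.34 + 241.73 + 125.14 + 32.60 = 881.95
TFR = 5 × 881.95 / 1000 = 4.40975
GRR = 0.49261 × 4.40975 = 2.17229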